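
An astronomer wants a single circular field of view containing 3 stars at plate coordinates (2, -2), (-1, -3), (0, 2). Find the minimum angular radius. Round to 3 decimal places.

2.575

Call the three points A, B, C in the order given.
Side lengths²: AB² = 10, AC² = 20, BC² = 26.
Since BC² = 26 < 20 + 10 = 30, the triangle is acute, so the smallest enclosing circle is the circumcircle.
Circumcentre = (-1/7, -4/7), r² = 325/49.
r = √(325/49) ≈ 2.575.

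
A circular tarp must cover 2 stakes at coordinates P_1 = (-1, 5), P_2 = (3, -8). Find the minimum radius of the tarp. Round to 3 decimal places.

The smallest circle enclosing two points has them as diameter endpoints.
Centre = midpoint = (1, -1.5); r² = |P_1P_2|²/4 = 185/4 = 46.25.
r = √(46.25) ≈ 6.801.

6.801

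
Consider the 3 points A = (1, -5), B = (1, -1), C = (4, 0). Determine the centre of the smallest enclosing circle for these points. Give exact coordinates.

(2.5, -2.5)

Side lengths²: AB² = 16, AC² = 34, BC² = 10.
Since AC² = 34 ≥ 16 + 10 = 26, the angle opposite AC is not acute, so the smallest enclosing circle has AC as diameter.
Centre = midpoint of AC = (2.5, -2.5), r² = 34/4 = 8.5.
Centre = (2.5, -2.5).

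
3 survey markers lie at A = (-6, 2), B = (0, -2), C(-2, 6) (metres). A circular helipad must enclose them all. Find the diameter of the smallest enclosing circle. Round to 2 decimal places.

Side lengths²: AB² = 52, AC² = 32, BC² = 68.
Since BC² = 68 < 52 + 32 = 84, the triangle is acute, so the smallest enclosing circle is the circumcircle.
Circumcentre = (-1.8, 1.8), r² = 17.68.
Diameter = 2r = 2√(17.68) ≈ 8.41.

8.41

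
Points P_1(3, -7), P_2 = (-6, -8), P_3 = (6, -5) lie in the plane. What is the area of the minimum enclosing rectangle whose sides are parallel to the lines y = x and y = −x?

In coordinates u = x + y, v = x − y the rectangle is axis-aligned; the map (x,y)→(u,v) scales areas by 2.
u-values: -4, -14, 1; range = 1 − (-14) = 15.
v-values: 10, 2, 11; range = 11 − 2 = 9.
Area = (15 × 9) / 2 = 67.5.

67.5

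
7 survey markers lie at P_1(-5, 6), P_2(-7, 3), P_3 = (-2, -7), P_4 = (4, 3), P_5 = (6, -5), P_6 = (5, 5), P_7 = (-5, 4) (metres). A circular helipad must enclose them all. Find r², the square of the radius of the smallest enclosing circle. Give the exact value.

The minimum enclosing circle of a finite set is fixed by two of the points (as a diameter) or three (as a circumcircle).
The minimum enclosing circle is determined by three boundary points: P_1, P_2, P_5.
Their circumcentre is (0.3, 0.3) with r² = 60.58.
The farthest remaining point P_3 is at distance² 58.58 ≤ 60.58.

60.58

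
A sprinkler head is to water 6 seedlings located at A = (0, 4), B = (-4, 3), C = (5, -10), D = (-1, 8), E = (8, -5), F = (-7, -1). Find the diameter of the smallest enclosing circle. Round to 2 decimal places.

18.97

A smallest enclosing disk is always determined by at most three of the input points on its boundary.
The farthest pair is C–D with squared distance 360. The circle on this segment as diameter has centre (2, -1) and r² = 360/4 = 90.
Check A: distance² to centre = 29 ≤ 90, so it lies inside.
All remaining points lie in this disk, and no smaller disk contains both endpoints, so this is the minimum enclosing circle.
Diameter = 2r = 2√90 ≈ 18.97.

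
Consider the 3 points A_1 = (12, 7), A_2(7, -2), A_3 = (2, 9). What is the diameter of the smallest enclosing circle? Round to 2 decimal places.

12.69

Side lengths²: A_1A_2² = 106, A_1A_3² = 104, A_2A_3² = 146.
Since A_2A_3² = 146 < 106 + 104 = 210, the triangle is acute, so the smallest enclosing circle is the circumcircle.
Circumcentre = (6.26, 4.3), r² = 40.2376.
Diameter = 2r = 2√(40.2376) ≈ 12.69.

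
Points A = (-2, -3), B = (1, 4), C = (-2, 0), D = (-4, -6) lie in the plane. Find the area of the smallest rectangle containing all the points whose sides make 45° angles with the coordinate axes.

In coordinates u = x + y, v = x − y the rectangle is axis-aligned; the map (x,y)→(u,v) scales areas by 2.
u-values: -5, 5, -2, -10; range = 5 − (-10) = 15.
v-values: 1, -3, -2, 2; range = 2 − (-3) = 5.
Area = (15 × 5) / 2 = 37.5.

37.5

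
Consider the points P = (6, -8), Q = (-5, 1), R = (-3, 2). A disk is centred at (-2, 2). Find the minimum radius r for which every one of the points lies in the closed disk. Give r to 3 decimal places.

12.806

The required radius is the distance from (-2, 2) to the farthest point.
Squared distances: 164, 10, 1.
Maximum is 164, attained at P.
r = √164 ≈ 12.806.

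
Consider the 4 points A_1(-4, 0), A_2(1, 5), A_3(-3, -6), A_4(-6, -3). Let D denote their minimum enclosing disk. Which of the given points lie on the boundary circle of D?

A smallest enclosing disk is always determined by at most three of the input points on its boundary.
The farthest pair is A_2–A_3 with squared distance 137. The circle on this segment as diameter has centre (-1, -0.5) and r² = 137/4 = 34.25.
Check A_1: distance² to centre = 9.25 ≤ 34.25, so it lies inside.
All remaining points lie in this disk, and no smaller disk contains both endpoints, so this is the minimum enclosing circle.
The points at distance exactly r from the centre are A_2, A_3 — 2 points.

A_2, A_3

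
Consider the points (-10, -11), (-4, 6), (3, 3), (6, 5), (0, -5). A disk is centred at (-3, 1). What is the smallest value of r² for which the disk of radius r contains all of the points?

The required radius is the distance from (-3, 1) to the farthest point.
Squared distances: 193, 26, 40, 97, 45.
Maximum is 193, attained at (-10, -11).

193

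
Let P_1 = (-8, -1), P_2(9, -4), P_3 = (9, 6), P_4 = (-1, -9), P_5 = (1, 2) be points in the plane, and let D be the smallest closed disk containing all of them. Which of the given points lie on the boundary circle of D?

P_1, P_3, P_4

By Welzl's lemma the MEC is supported by two points (diametrically opposite) or three points (on a circumcircle).
The minimum enclosing circle is determined by three boundary points: P_1, P_3, P_4.
Their circumcentre is (107/74, 15/74) with r² = 248261/2738.
The farthest remaining point P_2 is at distance² 204601/2738 ≤ 248261/2738.
The points at distance exactly r from the centre are P_1, P_3, P_4 — 3 points.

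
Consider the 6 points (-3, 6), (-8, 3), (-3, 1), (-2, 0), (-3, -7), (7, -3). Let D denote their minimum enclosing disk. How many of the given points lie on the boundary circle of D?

2

A smallest enclosing disk is always determined by at most three of the input points on its boundary.
The farthest pair is (-8, 3)–(7, -3) with squared distance 261. The circle on this segment as diameter has centre (-0.5, 0) and r² = 261/4 = 65.25.
Check (-3, 6): distance² to centre = 42.25 ≤ 65.25, so it lies inside.
All remaining points lie in this disk, and no smaller disk contains both endpoints, so this is the minimum enclosing circle.
The points at distance exactly r from the centre are (-8, 3), (7, -3) — 2 points.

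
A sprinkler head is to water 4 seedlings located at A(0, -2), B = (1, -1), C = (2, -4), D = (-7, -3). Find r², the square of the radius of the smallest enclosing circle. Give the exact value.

20.5

A smallest enclosing disk is always determined by at most three of the input points on its boundary.
The farthest pair is C–D with squared distance 82. The circle on this segment as diameter has centre (-2.5, -3.5) and r² = 82/4 = 20.5.
Check A: distance² to centre = 8.5 ≤ 20.5, so it lies inside.
All remaining points lie in this disk, and no smaller disk contains both endpoints, so this is the minimum enclosing circle.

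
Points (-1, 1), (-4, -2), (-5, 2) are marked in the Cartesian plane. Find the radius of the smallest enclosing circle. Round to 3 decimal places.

Call the three points A, B, C in the order given.
Side lengths²: AB² = 18, AC² = 17, BC² = 17.
Since AB² = 18 < 17 + 17 = 34, the triangle is acute, so the smallest enclosing circle is the circumcircle.
Circumcentre = (-3.3, 0.3), r² = 5.78.
r = √(5.78) ≈ 2.404.

2.404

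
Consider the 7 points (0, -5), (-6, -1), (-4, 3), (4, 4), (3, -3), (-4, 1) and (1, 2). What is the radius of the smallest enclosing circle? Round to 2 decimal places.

The minimum enclosing circle is determined by three boundary points: (0, -5), (-6, -1), (4, 4).
Their circumcentre is (-4/7, 9/14) with r² = 6305/196.
The farthest remaining point (3, -3) is at distance² 5101/196 ≤ 6305/196.
r = √(6305/196) ≈ 5.67.

5.67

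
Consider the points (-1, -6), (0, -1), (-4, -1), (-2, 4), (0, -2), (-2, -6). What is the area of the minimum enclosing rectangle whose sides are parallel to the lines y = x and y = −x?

55

In coordinates u = x + y, v = x − y the rectangle is axis-aligned; the map (x,y)→(u,v) scales areas by 2.
u-values: -7, -1, -5, 2, -2, -8; range = 2 − (-8) = 10.
v-values: 5, 1, -3, -6, 2, 4; range = 5 − (-6) = 11.
Area = (10 × 11) / 2 = 55.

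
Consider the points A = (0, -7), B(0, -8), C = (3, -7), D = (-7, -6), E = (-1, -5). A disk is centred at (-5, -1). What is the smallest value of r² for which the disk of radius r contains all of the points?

The required radius is the distance from (-5, -1) to the farthest point.
Squared distances: 61, 74, 100, 29, 32.
Maximum is 100, attained at C.

100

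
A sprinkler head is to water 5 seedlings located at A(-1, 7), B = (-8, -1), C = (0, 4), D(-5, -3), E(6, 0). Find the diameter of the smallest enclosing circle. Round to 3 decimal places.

14.067

By Welzl's lemma the MEC is supported by two points (diametrically opposite) or three points (on a circumcircle).
The minimum enclosing circle is determined by three boundary points: A, B, E.
Their circumcentre is (-31/30, -1/30) with r² = 22261/450.
The farthest remaining point D is at distance² 11041/450 ≤ 22261/450.
Diameter = 2r = 2√(22261/450) ≈ 14.067.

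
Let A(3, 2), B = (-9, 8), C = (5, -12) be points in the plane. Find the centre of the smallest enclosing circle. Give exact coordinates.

(-2, -2)

Side lengths²: AB² = 180, AC² = 200, BC² = 596.
Since BC² = 596 ≥ 200 + 180 = 380, the angle opposite BC is not acute, so the smallest enclosing circle has BC as diameter.
Centre = midpoint of BC = (-2, -2), r² = 596/4 = 149.
Centre = (-2, -2).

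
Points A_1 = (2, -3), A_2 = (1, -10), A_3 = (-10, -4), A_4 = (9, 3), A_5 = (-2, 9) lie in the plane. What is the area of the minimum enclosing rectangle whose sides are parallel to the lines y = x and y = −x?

In coordinates u = x + y, v = x − y the rectangle is axis-aligned; the map (x,y)→(u,v) scales areas by 2.
u-values: -1, -9, -14, 12, 7; range = 12 − (-14) = 26.
v-values: 5, 11, -6, 6, -11; range = 11 − (-11) = 22.
Area = (26 × 22) / 2 = 286.

286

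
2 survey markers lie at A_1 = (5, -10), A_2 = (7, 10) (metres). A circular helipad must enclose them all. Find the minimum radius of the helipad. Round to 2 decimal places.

10.05

The smallest circle enclosing two points has them as diameter endpoints.
Centre = midpoint = (6, 0); r² = |A_1A_2|²/4 = 404/4 = 101.
r = √101 ≈ 10.05.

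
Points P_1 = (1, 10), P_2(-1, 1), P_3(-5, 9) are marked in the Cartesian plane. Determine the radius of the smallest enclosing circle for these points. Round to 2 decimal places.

4.82

Side lengths²: P_1P_2² = 85, P_1P_3² = 37, P_2P_3² = 80.
Since P_1P_2² = 85 < 80 + 37 = 117, the triangle is acute, so the smallest enclosing circle is the circumcircle.
Circumcentre = (-18/13, 151/26), r² = 15725/676.
r = √(15725/676) ≈ 4.82.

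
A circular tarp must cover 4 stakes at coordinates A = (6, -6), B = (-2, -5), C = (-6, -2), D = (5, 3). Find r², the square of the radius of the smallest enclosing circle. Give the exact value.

14965/338

The minimum enclosing circle of a finite set is fixed by two of the points (as a diameter) or three (as a circumcircle).
The minimum enclosing circle is determined by three boundary points: A, C, D.
Their circumcentre is (17/26, -53/26) with r² = 14965/338.
The farthest remaining point B is at distance² 5345/338 ≤ 14965/338.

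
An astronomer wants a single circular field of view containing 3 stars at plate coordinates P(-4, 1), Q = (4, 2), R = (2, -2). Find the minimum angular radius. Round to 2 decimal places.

Side lengths²: PQ² = 65, PR² = 45, QR² = 20.
Since PQ² = 65 ≥ 45 + 20 = 65, the angle opposite PQ is not acute, so the smallest enclosing circle has PQ as diameter.
Centre = midpoint of PQ = (0, 1.5), r² = 65/4 = 16.25.
r = √(16.25) ≈ 4.03.

4.03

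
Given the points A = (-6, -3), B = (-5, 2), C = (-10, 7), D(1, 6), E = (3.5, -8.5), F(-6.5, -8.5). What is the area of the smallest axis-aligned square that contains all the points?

240.25

The bounding box has width 13.5 and height 15.5.
An axis-aligned square enclosing the set must have side ≥ max(width, height).
So the minimum side is max(13.5, 15.5) = 15.5.
Area = 15.5² = 240.25.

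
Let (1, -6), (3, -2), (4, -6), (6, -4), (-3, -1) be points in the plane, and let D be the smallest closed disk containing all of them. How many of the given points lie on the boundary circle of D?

A smallest enclosing disk is always determined by at most three of the input points on its boundary.
The farthest pair is (6, -4)–(-3, -1) with squared distance 90. The circle on this segment as diameter has centre (1.5, -2.5) and r² = 90/4 = 22.5.
Check (1, -6): distance² to centre = 12.5 ≤ 22.5, so it lies inside.
All remaining points lie in this disk, and no smaller disk contains both endpoints, so this is the minimum enclosing circle.
The points at distance exactly r from the centre are (6, -4), (-3, -1) — 2 points.

2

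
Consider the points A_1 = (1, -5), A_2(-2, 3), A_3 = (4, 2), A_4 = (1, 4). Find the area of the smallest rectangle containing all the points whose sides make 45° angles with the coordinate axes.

In coordinates u = x + y, v = x − y the rectangle is axis-aligned; the map (x,y)→(u,v) scales areas by 2.
u-values: -4, 1, 6, 5; range = 6 − (-4) = 10.
v-values: 6, -5, 2, -3; range = 6 − (-5) = 11.
Area = (10 × 11) / 2 = 55.

55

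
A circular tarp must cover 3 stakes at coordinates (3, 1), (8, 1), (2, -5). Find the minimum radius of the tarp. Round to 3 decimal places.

Call the three points A, B, C in the order given.
Side lengths²: AB² = 25, AC² = 37, BC² = 72.
Since BC² = 72 ≥ 37 + 25 = 62, the angle opposite BC is not acute, so the smallest enclosing circle has BC as diameter.
Centre = midpoint of BC = (5, -2), r² = 72/4 = 18.
r = √18 ≈ 4.243.

4.243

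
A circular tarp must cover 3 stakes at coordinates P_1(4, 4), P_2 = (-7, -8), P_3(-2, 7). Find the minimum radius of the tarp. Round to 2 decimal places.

8.22

Side lengths²: P_1P_2² = 265, P_1P_3² = 45, P_2P_3² = 250.
Since P_1P_2² = 265 < 250 + 45 = 295, the triangle is acute, so the smallest enclosing circle is the circumcircle.
Circumcentre = (-33/14, -17/14), r² = 6625/98.
r = √(6625/98) ≈ 8.22.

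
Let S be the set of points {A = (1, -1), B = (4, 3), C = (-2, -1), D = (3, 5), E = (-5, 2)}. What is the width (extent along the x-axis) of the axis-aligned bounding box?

9

max x = 4, min x = -5, so width = 9.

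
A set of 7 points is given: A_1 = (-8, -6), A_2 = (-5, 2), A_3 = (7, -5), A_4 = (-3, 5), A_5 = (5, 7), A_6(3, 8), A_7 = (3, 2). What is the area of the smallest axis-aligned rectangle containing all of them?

x ranges over [-8, 7], width 15.
y ranges over [-6, 8], height 14.
Area = 15 × 14 = 210.

210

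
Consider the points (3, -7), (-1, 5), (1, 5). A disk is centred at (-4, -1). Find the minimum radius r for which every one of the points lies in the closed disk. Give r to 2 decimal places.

The required radius is the distance from (-4, -1) to the farthest point.
Squared distances: 85, 45, 61.
Maximum is 85, attained at (3, -7).
r = √85 ≈ 9.22.

9.22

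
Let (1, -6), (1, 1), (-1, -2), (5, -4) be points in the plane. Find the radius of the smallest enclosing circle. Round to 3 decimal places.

3.579

A smallest enclosing disk is always determined by at most three of the input points on its boundary.
The minimum enclosing circle is determined by three boundary points: (1, -6), (1, 1), (5, -4).
Their circumcentre is (1.75, -2.5) with r² = 12.8125.
The farthest remaining point (-1, -2) is at distance² 7.8125 ≤ 12.8125.
r = √(12.8125) ≈ 3.579.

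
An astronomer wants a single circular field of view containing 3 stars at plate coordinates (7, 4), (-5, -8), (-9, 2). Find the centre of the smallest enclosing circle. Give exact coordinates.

(-4/7, -3/7)

Call the three points A, B, C in the order given.
Side lengths²: AB² = 288, AC² = 260, BC² = 116.
Since AB² = 288 < 260 + 116 = 376, the triangle is acute, so the smallest enclosing circle is the circumcircle.
Circumcentre = (-4/7, -3/7), r² = 3770/49.
Centre = (-4/7, -3/7).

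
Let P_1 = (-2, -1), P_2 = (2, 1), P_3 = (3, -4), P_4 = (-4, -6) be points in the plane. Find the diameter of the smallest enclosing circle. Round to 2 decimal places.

9.22

The minimum enclosing circle of a finite set is fixed by two of the points (as a diameter) or three (as a circumcircle).
The farthest pair is P_2–P_4 with squared distance 85. The circle on this segment as diameter has centre (-1, -2.5) and r² = 85/4 = 21.25.
Check P_1: distance² to centre = 3.25 ≤ 21.25, so it lies inside.
All remaining points lie in this disk, and no smaller disk contains both endpoints, so this is the minimum enclosing circle.
Diameter = 2r = 2√(21.25) ≈ 9.22.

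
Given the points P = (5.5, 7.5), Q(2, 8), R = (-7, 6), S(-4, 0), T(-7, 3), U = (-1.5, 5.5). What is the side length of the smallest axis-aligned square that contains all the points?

The bounding box has width 12.5 and height 8.
An axis-aligned square enclosing the set must have side ≥ max(width, height).
So the minimum side is max(12.5, 8) = 12.5.

12.5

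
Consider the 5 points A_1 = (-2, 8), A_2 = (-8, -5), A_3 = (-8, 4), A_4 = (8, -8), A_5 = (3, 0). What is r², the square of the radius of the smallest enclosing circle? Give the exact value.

The minimum enclosing circle is determined by three boundary points: A_1, A_3, A_4.
Their circumcentre is (3/17, -30/17) with r² = 28925/289.
The farthest remaining point A_2 is at distance² 22346/289 ≤ 28925/289.

28925/289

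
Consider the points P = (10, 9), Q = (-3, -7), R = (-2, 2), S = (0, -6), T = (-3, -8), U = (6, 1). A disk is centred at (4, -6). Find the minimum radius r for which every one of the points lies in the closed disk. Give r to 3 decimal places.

The required radius is the distance from (4, -6) to the farthest point.
Squared distances: 261, 50, 100, 16, 53, 53.
Maximum is 261, attained at P.
r = √261 ≈ 16.155.

16.155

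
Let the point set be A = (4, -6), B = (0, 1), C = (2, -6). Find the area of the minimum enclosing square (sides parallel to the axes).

49

The bounding box has width 4 and height 7.
An axis-aligned square enclosing the set must have side ≥ max(width, height).
So the minimum side is max(4, 7) = 7.
Area = 7² = 49.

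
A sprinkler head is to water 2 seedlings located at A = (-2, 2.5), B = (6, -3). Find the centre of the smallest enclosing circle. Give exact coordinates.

The smallest circle enclosing two points has them as diameter endpoints.
Centre = midpoint = (2, -0.25); r² = |AB|²/4 = 94.25/4 = 23.5625.
Centre = (2, -0.25).

(2, -0.25)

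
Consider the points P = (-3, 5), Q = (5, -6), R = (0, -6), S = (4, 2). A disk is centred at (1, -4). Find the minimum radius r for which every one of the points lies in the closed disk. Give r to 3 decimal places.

The required radius is the distance from (1, -4) to the farthest point.
Squared distances: 97, 20, 5, 45.
Maximum is 97, attained at P.
r = √97 ≈ 9.849.

9.849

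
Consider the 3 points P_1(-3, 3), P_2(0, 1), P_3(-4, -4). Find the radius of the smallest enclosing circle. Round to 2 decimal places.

Side lengths²: P_1P_2² = 13, P_1P_3² = 50, P_2P_3² = 41.
Since P_1P_3² = 50 < 41 + 13 = 54, the triangle is acute, so the smallest enclosing circle is the circumcircle.
Circumcentre = (-147/46, -25/46), r² = 13325/1058.
r = √(13325/1058) ≈ 3.55.

3.55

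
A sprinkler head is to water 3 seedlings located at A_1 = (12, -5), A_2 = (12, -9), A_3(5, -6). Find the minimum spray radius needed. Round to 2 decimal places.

3.85

Side lengths²: A_1A_2² = 16, A_1A_3² = 50, A_2A_3² = 58.
Since A_2A_3² = 58 < 50 + 16 = 66, the triangle is acute, so the smallest enclosing circle is the circumcircle.
Circumcentre = (61/7, -7), r² = 725/49.
r = √(725/49) ≈ 3.85.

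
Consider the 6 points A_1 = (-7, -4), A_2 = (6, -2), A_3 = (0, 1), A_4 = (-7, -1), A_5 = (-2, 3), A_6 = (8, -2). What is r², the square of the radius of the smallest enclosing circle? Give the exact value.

The minimum enclosing circle is determined by three boundary points: A_1, A_4, A_6.
Their circumcentre is (13/30, -2.5) with r² = 25877/450.
The farthest remaining point A_5 is at distance² 16277/450 ≤ 25877/450.

25877/450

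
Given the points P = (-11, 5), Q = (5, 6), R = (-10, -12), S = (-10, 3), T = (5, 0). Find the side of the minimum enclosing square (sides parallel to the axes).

The bounding box has width 16 and height 18.
An axis-aligned square enclosing the set must have side ≥ max(width, height).
So the minimum side is max(16, 18) = 18.

18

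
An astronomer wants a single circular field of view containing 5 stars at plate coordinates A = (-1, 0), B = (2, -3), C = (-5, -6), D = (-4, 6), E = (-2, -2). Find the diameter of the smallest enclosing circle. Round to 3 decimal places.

12.246

The minimum enclosing circle is determined by three boundary points: B, C, D.
Their circumcentre is (-61/18, -5/54) with r² = 54665/1458.
The farthest remaining point A is at distance² 8333/1458 ≤ 54665/1458.
Diameter = 2r = 2√(54665/1458) ≈ 12.246.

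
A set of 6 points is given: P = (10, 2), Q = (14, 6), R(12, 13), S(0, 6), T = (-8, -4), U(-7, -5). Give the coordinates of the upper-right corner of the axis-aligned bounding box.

(14, 13)

x-range [-8, 14], y-range [-5, 13].
The upper-right corner is (14, 13).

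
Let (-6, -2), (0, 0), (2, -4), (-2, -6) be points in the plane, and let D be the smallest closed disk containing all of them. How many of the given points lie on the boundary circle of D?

By Welzl's lemma the MEC is supported by two points (diametrically opposite) or three points (on a circumcircle).
The farthest pair is (-6, -2)–(2, -4) with squared distance 68. The circle on this segment as diameter has centre (-2, -3) and r² = 68/4 = 17.
Check (0, 0): distance² to centre = 13 ≤ 17, so it lies inside.
All remaining points lie in this disk, and no smaller disk contains both endpoints, so this is the minimum enclosing circle.
The points at distance exactly r from the centre are (-6, -2), (2, -4) — 2 points.

2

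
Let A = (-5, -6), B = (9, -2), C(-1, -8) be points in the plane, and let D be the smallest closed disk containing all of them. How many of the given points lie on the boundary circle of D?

2

Side lengths²: AB² = 212, AC² = 20, BC² = 136.
Since AB² = 212 ≥ 136 + 20 = 156, the angle opposite AB is not acute, so the smallest enclosing circle has AB as diameter.
Centre = midpoint of AB = (2, -4), r² = 212/4 = 53.
The points at distance exactly r from the centre are A, B — 2 points.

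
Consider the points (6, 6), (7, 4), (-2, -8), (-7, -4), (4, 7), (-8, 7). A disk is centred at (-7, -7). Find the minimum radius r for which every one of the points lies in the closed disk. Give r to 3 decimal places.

18.385

The required radius is the distance from (-7, -7) to the farthest point.
Squared distances: 338, 317, 26, 9, 317, 197.
Maximum is 338, attained at (6, 6).
r = √338 ≈ 18.385.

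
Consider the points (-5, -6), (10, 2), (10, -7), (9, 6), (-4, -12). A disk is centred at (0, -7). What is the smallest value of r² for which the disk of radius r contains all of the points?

250

The required radius is the distance from (0, -7) to the farthest point.
Squared distances: 26, 181, 100, 250, 41.
Maximum is 250, attained at (9, 6).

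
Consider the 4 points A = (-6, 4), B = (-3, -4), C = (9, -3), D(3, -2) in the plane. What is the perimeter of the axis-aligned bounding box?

Width = max x − min x = 9 − (-6) = 15.
Height = max y − min y = 4 − (-4) = 8.
Perimeter = 2(15 + 8) = 46.

46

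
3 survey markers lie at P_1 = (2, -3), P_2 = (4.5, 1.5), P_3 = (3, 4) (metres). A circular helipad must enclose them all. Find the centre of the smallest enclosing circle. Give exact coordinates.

(2.5, 0.5)

Side lengths²: P_1P_2² = 26.5, P_1P_3² = 50, P_2P_3² = 8.5.
Since P_1P_3² = 50 ≥ 26.5 + 8.5 = 35, the angle opposite P_1P_3 is not acute, so the smallest enclosing circle has P_1P_3 as diameter.
Centre = midpoint of P_1P_3 = (2.5, 0.5), r² = 50/4 = 12.5.
Centre = (2.5, 0.5).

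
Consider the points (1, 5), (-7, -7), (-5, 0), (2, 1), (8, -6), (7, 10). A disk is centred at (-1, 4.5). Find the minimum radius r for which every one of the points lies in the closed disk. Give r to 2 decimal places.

13.83

The required radius is the distance from (-1, 4.5) to the farthest point.
Squared distances: 4.25, 168.25, 36.25, 21.25, 191.25, 94.25.
Maximum is 191.25, attained at (8, -6).
r = √(191.25) ≈ 13.83.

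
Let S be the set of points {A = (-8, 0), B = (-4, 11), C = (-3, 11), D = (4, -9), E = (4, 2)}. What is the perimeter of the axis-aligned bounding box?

Width = max x − min x = 4 − (-8) = 12.
Height = max y − min y = 11 − (-9) = 20.
Perimeter = 2(12 + 20) = 64.

64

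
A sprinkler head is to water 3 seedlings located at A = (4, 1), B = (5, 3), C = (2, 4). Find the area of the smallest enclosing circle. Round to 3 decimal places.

10.419

Side lengths²: AB² = 5, AC² = 13, BC² = 10.
Since AC² = 13 < 10 + 5 = 15, the triangle is acute, so the smallest enclosing circle is the circumcircle.
Circumcentre = (45/14, 37/14), r² = 325/98.
Area = π·r² = π·325/98 ≈ 10.419.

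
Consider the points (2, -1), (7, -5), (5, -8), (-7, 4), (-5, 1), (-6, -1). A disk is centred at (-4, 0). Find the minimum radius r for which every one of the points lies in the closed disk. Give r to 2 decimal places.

12.08

The required radius is the distance from (-4, 0) to the farthest point.
Squared distances: 37, 146, 145, 25, 2, 5.
Maximum is 146, attained at (7, -5).
r = √146 ≈ 12.08.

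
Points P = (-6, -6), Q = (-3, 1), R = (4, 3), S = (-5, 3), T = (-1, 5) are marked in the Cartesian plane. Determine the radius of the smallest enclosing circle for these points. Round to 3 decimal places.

The minimum enclosing circle of a finite set is fixed by two of the points (as a diameter) or three (as a circumcircle).
The farthest pair is P–R with squared distance 181. The circle on this segment as diameter has centre (-1, -1.5) and r² = 181/4 = 45.25.
Check Q: distance² to centre = 10.25 ≤ 45.25, so it lies inside.
All remaining points lie in this disk, and no smaller disk contains both endpoints, so this is the minimum enclosing circle.
r = √(45.25) ≈ 6.727.

6.727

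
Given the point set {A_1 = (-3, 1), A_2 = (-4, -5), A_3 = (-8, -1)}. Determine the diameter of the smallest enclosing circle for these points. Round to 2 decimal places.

Side lengths²: A_1A_2² = 37, A_1A_3² = 29, A_2A_3² = 32.
Since A_1A_2² = 37 < 32 + 29 = 61, the triangle is acute, so the smallest enclosing circle is the circumcircle.
Circumcentre = (-67/14, -25/14), r² = 1073/98.
Diameter = 2r = 2√(1073/98) ≈ 6.62.

6.62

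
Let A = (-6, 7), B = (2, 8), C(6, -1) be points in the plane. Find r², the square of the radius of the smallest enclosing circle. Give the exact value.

52

Side lengths²: AB² = 65, AC² = 208, BC² = 97.
Since AC² = 208 ≥ 97 + 65 = 162, the angle opposite AC is not acute, so the smallest enclosing circle has AC as diameter.
Centre = midpoint of AC = (0, 3), r² = 208/4 = 52.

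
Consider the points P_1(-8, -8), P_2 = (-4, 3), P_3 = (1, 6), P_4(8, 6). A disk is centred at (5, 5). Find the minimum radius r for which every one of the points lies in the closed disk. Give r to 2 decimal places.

The required radius is the distance from (5, 5) to the farthest point.
Squared distances: 338, 85, 17, 10.
Maximum is 338, attained at P_1.
r = √338 ≈ 18.38.

18.38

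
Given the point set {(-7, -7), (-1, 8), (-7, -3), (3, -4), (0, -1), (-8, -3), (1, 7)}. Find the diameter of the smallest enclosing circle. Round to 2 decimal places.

16.18

The minimum enclosing circle of a finite set is fixed by two of the points (as a diameter) or three (as a circumcircle).
The minimum enclosing circle is determined by three boundary points: (-7, -7), (-1, 8), (1, 7).
Their circumcentre is (-43/12, 1/3) with r² = 9425/144.
The farthest remaining point (3, -4) is at distance² 8945/144 ≤ 9425/144.
Diameter = 2r = 2√(9425/144) ≈ 16.18.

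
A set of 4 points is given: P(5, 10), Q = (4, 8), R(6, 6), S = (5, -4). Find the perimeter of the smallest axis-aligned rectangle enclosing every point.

Width = max x − min x = 6 − 4 = 2.
Height = max y − min y = 10 − (-4) = 14.
Perimeter = 2(2 + 14) = 32.

32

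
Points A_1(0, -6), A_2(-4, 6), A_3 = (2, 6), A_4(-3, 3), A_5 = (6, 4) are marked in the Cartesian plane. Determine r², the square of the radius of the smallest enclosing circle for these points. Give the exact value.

2210/49

By Welzl's lemma the MEC is supported by two points (diametrically opposite) or three points (on a circumcircle).
The minimum enclosing circle is determined by three boundary points: A_1, A_2, A_5.
Their circumcentre is (1/7, 5/7) with r² = 2210/49.
The farthest remaining point A_3 is at distance² 1538/49 ≤ 2210/49.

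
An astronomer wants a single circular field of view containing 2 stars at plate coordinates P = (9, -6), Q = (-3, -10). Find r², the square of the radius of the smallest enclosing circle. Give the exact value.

40

The smallest circle enclosing two points has them as diameter endpoints.
Centre = midpoint = (3, -8); r² = |PQ|²/4 = 160/4 = 40.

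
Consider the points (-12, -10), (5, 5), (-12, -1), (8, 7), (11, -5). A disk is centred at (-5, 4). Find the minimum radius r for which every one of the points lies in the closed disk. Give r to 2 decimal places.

18.36

The required radius is the distance from (-5, 4) to the farthest point.
Squared distances: 245, 101, 74, 178, 337.
Maximum is 337, attained at (11, -5).
r = √337 ≈ 18.36.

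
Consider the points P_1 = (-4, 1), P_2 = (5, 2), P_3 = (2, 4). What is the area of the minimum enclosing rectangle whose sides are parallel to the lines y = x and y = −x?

40

In coordinates u = x + y, v = x − y the rectangle is axis-aligned; the map (x,y)→(u,v) scales areas by 2.
u-values: -3, 7, 6; range = 7 − (-3) = 10.
v-values: -5, 3, -2; range = 3 − (-5) = 8.
Area = (10 × 8) / 2 = 40.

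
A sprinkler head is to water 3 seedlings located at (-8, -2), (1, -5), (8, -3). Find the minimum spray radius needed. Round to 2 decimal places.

Call the three points A, B, C in the order given.
Side lengths²: AB² = 90, AC² = 257, BC² = 53.
Since AC² = 257 ≥ 90 + 53 = 143, the angle opposite AC is not acute, so the smallest enclosing circle has AC as diameter.
Centre = midpoint of AC = (0, -2.5), r² = 257/4 = 64.25.
r = √(64.25) ≈ 8.02.

8.02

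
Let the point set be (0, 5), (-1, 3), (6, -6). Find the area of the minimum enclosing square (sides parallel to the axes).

121

The bounding box has width 7 and height 11.
An axis-aligned square enclosing the set must have side ≥ max(width, height).
So the minimum side is max(7, 11) = 11.
Area = 11² = 121.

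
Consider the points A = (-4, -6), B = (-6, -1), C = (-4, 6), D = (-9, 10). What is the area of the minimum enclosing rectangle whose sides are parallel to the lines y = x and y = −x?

In coordinates u = x + y, v = x − y the rectangle is axis-aligned; the map (x,y)→(u,v) scales areas by 2.
u-values: -10, -7, 2, 1; range = 2 − (-10) = 12.
v-values: 2, -5, -10, -19; range = 2 − (-19) = 21.
Area = (12 × 21) / 2 = 126.

126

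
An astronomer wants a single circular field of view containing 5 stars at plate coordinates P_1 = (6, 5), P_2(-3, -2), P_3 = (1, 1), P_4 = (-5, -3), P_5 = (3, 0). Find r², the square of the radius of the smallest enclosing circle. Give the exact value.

46.25

The minimum enclosing circle of a finite set is fixed by two of the points (as a diameter) or three (as a circumcircle).
The farthest pair is P_1–P_4 with squared distance 185. The circle on this segment as diameter has centre (0.5, 1) and r² = 185/4 = 46.25.
Check P_2: distance² to centre = 21.25 ≤ 46.25, so it lies inside.
All remaining points lie in this disk, and no smaller disk contains both endpoints, so this is the minimum enclosing circle.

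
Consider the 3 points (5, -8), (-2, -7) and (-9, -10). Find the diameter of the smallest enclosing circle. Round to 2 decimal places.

Call the three points A, B, C in the order given.
Side lengths²: AB² = 50, AC² = 200, BC² = 58.
Since AC² = 200 ≥ 58 + 50 = 108, the angle opposite AC is not acute, so the smallest enclosing circle has AC as diameter.
Centre = midpoint of AC = (-2, -9), r² = 200/4 = 50.
Diameter = 2r = 2√50 ≈ 14.14.

14.14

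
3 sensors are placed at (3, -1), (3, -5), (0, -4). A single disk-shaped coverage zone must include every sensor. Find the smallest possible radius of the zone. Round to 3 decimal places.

Call the three points A, B, C in the order given.
Side lengths²: AB² = 16, AC² = 18, BC² = 10.
Since AC² = 18 < 16 + 10 = 26, the triangle is acute, so the smallest enclosing circle is the circumcircle.
Circumcentre = (2, -3), r² = 5.
r = √5 ≈ 2.236.

2.236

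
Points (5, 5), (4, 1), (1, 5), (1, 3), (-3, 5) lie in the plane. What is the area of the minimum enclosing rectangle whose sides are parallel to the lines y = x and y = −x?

44

In coordinates u = x + y, v = x − y the rectangle is axis-aligned; the map (x,y)→(u,v) scales areas by 2.
u-values: 10, 5, 6, 4, 2; range = 10 − 2 = 8.
v-values: 0, 3, -4, -2, -8; range = 3 − (-8) = 11.
Area = (8 × 11) / 2 = 44.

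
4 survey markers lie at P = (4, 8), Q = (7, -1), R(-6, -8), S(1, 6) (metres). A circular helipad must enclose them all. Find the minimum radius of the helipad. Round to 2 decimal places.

9.43

By Welzl's lemma the MEC is supported by two points (diametrically opposite) or three points (on a circumcircle).
The farthest pair is P–R with squared distance 356. The circle on this segment as diameter has centre (-1, 0) and r² = 356/4 = 89.
Check Q: distance² to centre = 65 ≤ 89, so it lies inside.
All remaining points lie in this disk, and no smaller disk contains both endpoints, so this is the minimum enclosing circle.
r = √89 ≈ 9.43.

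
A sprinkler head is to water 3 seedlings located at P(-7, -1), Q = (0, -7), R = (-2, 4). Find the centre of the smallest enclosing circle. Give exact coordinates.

(-37/26, -41/26)

Side lengths²: PQ² = 85, PR² = 50, QR² = 125.
Since QR² = 125 < 85 + 50 = 135, the triangle is acute, so the smallest enclosing circle is the circumcircle.
Circumcentre = (-37/26, -41/26), r² = 10625/338.
Centre = (-37/26, -41/26).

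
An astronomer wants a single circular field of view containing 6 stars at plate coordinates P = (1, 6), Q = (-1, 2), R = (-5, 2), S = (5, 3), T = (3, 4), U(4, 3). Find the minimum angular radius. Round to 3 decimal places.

By Welzl's lemma the MEC is supported by two points (diametrically opposite) or three points (on a circumcircle).
The farthest pair is R–S with squared distance 101. The circle on this segment as diameter has centre (0, 2.5) and r² = 101/4 = 25.25.
Check P: distance² to centre = 13.25 ≤ 25.25, so it lies inside.
All remaining points lie in this disk, and no smaller disk contains both endpoints, so this is the minimum enclosing circle.
r = √(25.25) ≈ 5.025.

5.025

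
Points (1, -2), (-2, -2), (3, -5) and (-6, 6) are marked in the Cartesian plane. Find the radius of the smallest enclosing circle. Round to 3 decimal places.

7.106

A smallest enclosing disk is always determined by at most three of the input points on its boundary.
The farthest pair is (3, -5)–(-6, 6) with squared distance 202. The circle on this segment as diameter has centre (-1.5, 0.5) and r² = 202/4 = 50.5.
Check (1, -2): distance² to centre = 12.5 ≤ 50.5, so it lies inside.
All remaining points lie in this disk, and no smaller disk contains both endpoints, so this is the minimum enclosing circle.
r = √(50.5) ≈ 7.106.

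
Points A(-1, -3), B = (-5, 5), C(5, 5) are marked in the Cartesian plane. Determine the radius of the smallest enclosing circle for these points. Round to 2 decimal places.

5.59

Side lengths²: AB² = 80, AC² = 100, BC² = 100.
Since BC² = 100 < 100 + 80 = 180, the triangle is acute, so the smallest enclosing circle is the circumcircle.
Circumcentre = (0, 2.5), r² = 31.25.
r = √(31.25) ≈ 5.59.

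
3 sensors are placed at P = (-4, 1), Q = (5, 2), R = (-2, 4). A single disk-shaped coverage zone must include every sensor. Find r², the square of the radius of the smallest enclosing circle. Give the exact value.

Side lengths²: PQ² = 82, PR² = 13, QR² = 53.
Since PQ² = 82 ≥ 53 + 13 = 66, the angle opposite PQ is not acute, so the smallest enclosing circle has PQ as diameter.
Centre = midpoint of PQ = (0.5, 1.5), r² = 82/4 = 20.5.

20.5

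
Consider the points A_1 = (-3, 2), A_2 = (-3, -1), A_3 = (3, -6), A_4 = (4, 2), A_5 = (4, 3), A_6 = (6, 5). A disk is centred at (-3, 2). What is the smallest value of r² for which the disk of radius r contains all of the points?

100

The required radius is the distance from (-3, 2) to the farthest point.
Squared distances: 0, 9, 100, 49, 50, 90.
Maximum is 100, attained at A_3.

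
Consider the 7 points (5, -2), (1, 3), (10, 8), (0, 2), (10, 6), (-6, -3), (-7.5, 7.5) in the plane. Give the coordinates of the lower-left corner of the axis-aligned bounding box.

(-7.5, -3)

x-range [-7.5, 10], y-range [-3, 8].
The lower-left corner is (-7.5, -3).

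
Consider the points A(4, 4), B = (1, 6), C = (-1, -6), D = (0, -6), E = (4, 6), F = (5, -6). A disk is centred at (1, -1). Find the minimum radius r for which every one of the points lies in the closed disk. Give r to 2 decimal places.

7.62

The required radius is the distance from (1, -1) to the farthest point.
Squared distances: 34, 49, 29, 26, 58, 41.
Maximum is 58, attained at E.
r = √58 ≈ 7.62.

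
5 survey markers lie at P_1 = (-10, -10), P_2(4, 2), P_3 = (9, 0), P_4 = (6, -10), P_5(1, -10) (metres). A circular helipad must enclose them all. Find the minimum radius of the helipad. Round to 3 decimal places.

The farthest pair is P_1–P_3 with squared distance 461. The circle on this segment as diameter has centre (-0.5, -5) and r² = 461/4 = 115.25.
Check P_2: distance² to centre = 69.25 ≤ 115.25, so it lies inside.
All remaining points lie in this disk, and no smaller disk contains both endpoints, so this is the minimum enclosing circle.
r = √(115.25) ≈ 10.735.

10.735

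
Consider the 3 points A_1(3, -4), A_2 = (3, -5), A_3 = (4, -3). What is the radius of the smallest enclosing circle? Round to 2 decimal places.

Side lengths²: A_1A_2² = 1, A_1A_3² = 2, A_2A_3² = 5.
Since A_2A_3² = 5 ≥ 2 + 1 = 3, the angle opposite A_2A_3 is not acute, so the smallest enclosing circle has A_2A_3 as diameter.
Centre = midpoint of A_2A_3 = (3.5, -4), r² = 5/4 = 1.25.
r = √(1.25) ≈ 1.12.

1.12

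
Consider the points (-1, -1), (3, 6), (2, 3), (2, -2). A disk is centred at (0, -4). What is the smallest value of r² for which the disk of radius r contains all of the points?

The required radius is the distance from (0, -4) to the farthest point.
Squared distances: 10, 109, 53, 8.
Maximum is 109, attained at (3, 6).

109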